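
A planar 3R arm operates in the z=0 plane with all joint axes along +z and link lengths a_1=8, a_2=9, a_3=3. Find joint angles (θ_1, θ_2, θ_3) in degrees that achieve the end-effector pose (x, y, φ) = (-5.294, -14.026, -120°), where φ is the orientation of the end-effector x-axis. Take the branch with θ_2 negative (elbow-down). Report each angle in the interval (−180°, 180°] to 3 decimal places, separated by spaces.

-59.998 -90.003 30.001

wrist centre = target − a_3·(cos φ, sin φ) = (-3.7940, -11.4279)
cos θ_2 = (144.9919−8²−9²)/(2·8·9) = -0.0001; θ_2 = -90.0032° (elbow-down)
β = atan2(-11.4279,-3.7940) = -108.3658°; ψ = atan2(-9.0000,7.9995) = -48.3683°
θ_1 = β − ψ = -59.9976°
θ_3 = φ − θ_1 − θ_2 = 30.0008° (wrapped to (-180°,180°])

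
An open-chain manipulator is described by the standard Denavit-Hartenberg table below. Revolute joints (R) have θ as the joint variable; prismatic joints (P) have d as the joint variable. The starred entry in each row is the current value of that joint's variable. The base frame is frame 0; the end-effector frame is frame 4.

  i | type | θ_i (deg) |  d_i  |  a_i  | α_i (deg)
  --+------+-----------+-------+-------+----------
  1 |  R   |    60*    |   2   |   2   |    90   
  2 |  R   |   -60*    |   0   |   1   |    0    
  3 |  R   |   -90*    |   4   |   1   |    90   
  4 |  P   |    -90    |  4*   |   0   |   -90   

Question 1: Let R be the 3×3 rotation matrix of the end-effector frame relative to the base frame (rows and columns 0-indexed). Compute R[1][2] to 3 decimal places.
End-effector z-axis (col 2 of R) = (-0.4330,-0.7500,-0.5000)
R[1][2] = -0.7500

-0.750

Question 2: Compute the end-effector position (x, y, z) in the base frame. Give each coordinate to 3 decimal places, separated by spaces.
3.281 -2.317 4.098

after link 1: o_1 = (1.0000, 1.7321, 2.0000)
after link 2: o_2 = (1.2500, 2.1651, 1.1340)
after link 3: o_3 = (4.2811, -0.5849, 0.6340)
after link 4: o_4 = (3.2811, -2.3170, 4.0981)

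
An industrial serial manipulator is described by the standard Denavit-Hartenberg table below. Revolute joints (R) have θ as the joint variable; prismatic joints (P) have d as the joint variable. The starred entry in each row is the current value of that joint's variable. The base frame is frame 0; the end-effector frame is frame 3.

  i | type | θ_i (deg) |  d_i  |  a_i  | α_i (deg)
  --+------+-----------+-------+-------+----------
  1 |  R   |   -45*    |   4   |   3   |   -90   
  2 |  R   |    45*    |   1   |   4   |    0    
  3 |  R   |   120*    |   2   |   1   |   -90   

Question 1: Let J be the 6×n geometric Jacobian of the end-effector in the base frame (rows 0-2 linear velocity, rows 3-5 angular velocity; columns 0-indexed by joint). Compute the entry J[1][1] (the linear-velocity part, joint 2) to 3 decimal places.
2.183

axis z_1 = (0.7071,0.7071,0.0000); lever o_n−o_1 = (3.4383,0.8043,-3.0872)
cross product → J_v[:, 1] = (-2.1830,2.1830,-1.8625)
J_ω[:, 1] = z_1
entry J[1][1] = 2.1830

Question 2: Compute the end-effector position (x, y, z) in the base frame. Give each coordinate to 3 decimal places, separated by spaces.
5.560 -1.317 0.913

after link 1: o_1 = (2.1213, -2.1213, 4.0000)
after link 2: o_2 = (4.8284, -3.4142, 1.1716)
after link 3: o_3 = (5.5596, -1.3170, 0.9128)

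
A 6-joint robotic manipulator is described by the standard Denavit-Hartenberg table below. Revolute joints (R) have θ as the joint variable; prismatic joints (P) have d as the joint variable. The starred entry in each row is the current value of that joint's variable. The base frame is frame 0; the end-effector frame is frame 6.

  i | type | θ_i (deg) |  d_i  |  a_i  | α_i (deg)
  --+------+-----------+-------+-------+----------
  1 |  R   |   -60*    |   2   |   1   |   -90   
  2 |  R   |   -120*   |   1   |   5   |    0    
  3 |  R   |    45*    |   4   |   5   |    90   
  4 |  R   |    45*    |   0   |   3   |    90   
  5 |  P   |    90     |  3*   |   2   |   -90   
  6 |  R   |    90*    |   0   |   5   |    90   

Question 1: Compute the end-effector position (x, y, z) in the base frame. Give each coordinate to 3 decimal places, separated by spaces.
6.415 5.961 12.360

after link 1: o_1 = (0.5000, -0.8660, 2.0000)
after link 2: o_2 = (0.1160, 1.7990, 6.3301)
after link 3: o_3 = (4.2272, 2.6783, 11.1598)
after link 4: o_4 = (6.3388, 3.2635, 13.2088)
after link 5: o_5 = (3.8103, 3.4004, 15.7755)
after link 6: o_6 = (6.4146, 5.9606, 12.3604)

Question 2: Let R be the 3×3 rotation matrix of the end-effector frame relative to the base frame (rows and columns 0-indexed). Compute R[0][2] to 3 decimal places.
End-effector z-axis (col 2 of R) = (-0.4830,0.8365,0.2588)
R[0][2] = -0.4830

-0.483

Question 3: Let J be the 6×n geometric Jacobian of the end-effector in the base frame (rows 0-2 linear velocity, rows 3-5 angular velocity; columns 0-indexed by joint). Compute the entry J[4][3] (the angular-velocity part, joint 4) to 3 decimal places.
0.837

axis z_3 = (-0.4830,0.8365,0.2588); lever o_n−o_3 = (2.1874,3.2823,1.2007)
cross product → J_v[:, 3] = (0.1548,1.1460,-3.4151)
J_ω[:, 3] = z_3
entry J[4][3] = 0.8365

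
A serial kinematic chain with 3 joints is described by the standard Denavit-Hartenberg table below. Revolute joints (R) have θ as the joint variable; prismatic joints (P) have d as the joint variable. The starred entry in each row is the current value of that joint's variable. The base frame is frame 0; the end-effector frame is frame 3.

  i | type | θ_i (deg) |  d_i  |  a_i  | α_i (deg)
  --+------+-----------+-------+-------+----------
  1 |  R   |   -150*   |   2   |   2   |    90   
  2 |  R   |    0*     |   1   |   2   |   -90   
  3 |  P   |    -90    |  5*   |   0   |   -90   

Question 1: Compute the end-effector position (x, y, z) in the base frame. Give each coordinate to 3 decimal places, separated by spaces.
after link 1: o_1 = (-1.7321, -1.0000, 2.0000)
after link 2: o_2 = (-3.9641, -1.1340, 2.0000)
after link 3: o_3 = (-3.9641, -1.1340, 7.0000)

-3.964 -1.134 7.000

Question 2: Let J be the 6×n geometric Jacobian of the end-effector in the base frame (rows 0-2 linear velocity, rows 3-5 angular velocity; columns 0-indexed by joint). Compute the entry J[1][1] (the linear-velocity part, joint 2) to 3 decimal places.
axis z_1 = (-0.5000,0.8660,0.0000); lever o_n−o_1 = (-2.2321,-0.1340,5.0000)
cross product → J_v[:, 1] = (4.3301,2.5000,2.0000)
J_ω[:, 1] = z_1
entry J[1][1] = 2.5000

2.500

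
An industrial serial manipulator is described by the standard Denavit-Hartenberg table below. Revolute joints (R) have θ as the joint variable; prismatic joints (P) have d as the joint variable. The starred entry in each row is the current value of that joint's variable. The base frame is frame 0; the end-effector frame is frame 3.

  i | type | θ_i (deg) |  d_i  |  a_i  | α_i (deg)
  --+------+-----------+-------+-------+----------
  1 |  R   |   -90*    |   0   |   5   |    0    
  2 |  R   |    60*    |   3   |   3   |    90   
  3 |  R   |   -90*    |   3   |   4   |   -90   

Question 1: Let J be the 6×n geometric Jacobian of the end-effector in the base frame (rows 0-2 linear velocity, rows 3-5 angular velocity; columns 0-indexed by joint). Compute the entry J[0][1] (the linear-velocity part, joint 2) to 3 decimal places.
axis z_1 = (0.0000,0.0000,1.0000); lever o_n−o_1 = (1.0981,-4.0981,-1.0000)
cross product → J_v[:, 1] = (4.0981,1.0981,-0.0000)
J_ω[:, 1] = z_1
entry J[0][1] = 4.0981

4.098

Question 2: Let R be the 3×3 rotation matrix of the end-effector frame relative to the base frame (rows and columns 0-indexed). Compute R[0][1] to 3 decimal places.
0.500

End-effector y-axis (col 1 of R) = (0.5000,0.8660,-0.0000)
R[0][1] = 0.5000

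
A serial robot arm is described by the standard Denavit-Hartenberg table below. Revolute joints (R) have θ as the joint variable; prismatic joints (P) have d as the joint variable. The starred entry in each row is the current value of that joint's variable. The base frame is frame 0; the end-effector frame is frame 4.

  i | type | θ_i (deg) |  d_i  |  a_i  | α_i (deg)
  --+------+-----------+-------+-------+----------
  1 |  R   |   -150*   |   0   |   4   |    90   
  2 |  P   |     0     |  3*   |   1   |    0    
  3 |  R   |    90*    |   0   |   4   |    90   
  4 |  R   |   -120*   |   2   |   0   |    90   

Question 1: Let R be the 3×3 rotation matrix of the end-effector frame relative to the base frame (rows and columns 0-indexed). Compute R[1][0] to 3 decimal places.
End-effector x-axis (col 0 of R) = (0.4330,-0.7500,-0.5000)
R[1][0] = -0.7500

-0.750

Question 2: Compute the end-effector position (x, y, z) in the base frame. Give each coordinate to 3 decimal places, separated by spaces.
-7.562 -0.902 4.000

after link 1: o_1 = (-3.4641, -2.0000, 0.0000)
after link 2: o_2 = (-5.8301, 0.0981, 0.0000)
after link 3: o_3 = (-5.8301, 0.0981, 4.0000)
after link 4: o_4 = (-7.5622, -0.9019, 4.0000)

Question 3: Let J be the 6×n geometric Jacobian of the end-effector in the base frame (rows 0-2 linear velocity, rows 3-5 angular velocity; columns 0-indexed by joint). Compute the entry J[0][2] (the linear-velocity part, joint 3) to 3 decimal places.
axis z_2 = (-0.5000,0.8660,0.0000); lever o_n−o_2 = (-1.7321,-1.0000,4.0000)
cross product → J_v[:, 2] = (3.4641,2.0000,2.0000)
J_ω[:, 2] = z_2
entry J[0][2] = 3.4641

3.464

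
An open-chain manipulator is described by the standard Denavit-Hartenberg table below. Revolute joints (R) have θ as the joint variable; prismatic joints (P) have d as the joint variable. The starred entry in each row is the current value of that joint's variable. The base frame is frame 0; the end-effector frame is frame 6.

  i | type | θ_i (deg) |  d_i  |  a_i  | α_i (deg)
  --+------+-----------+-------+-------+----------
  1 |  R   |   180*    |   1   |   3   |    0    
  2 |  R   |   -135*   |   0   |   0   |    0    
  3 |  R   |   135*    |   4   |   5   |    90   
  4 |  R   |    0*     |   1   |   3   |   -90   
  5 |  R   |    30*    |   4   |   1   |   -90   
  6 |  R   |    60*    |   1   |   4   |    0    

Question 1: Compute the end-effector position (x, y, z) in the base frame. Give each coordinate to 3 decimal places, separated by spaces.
after link 1: o_1 = (-3.0000, 0.0000, 1.0000)
after link 2: o_2 = (-3.0000, 0.0000, 1.0000)
after link 3: o_3 = (-8.0000, 0.0000, 5.0000)
after link 4: o_4 = (-11.0000, 1.0000, 5.0000)
after link 5: o_5 = (-11.8660, 0.5000, 9.0000)
after link 6: o_6 = (-13.0981, -1.3660, 5.5359)

-13.098 -1.366 5.536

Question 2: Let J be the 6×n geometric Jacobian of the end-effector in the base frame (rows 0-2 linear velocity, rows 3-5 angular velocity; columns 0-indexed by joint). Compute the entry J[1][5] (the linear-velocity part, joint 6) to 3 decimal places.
1.732

axis z_5 = (0.5000,-0.8660,0.0000); lever o_n−o_5 = (-1.2321,-1.8660,-3.4641)
cross product → J_v[:, 5] = (3.0000,1.7321,-2.0000)
J_ω[:, 5] = z_5
entry J[1][5] = 1.7321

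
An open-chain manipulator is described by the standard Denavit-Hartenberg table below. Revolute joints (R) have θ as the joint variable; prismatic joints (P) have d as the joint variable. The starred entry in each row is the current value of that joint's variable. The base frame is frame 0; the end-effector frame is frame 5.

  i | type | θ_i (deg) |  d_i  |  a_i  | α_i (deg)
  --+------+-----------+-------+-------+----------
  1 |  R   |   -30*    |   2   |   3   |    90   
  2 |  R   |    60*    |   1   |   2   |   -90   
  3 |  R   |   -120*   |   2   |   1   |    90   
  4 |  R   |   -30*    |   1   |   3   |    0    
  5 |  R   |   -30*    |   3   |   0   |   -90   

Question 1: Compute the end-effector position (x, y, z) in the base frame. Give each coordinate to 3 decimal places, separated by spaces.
after link 1: o_1 = (2.5981, -1.5000, 2.0000)
after link 2: o_2 = (2.9641, -2.8660, 3.7321)
after link 3: o_3 = (0.8146, -2.6250, 4.2990)
after link 4: o_4 = (0.1271, -4.2488, 1.6740)
after link 5: o_5 = (-0.2479, -2.3002, -0.5760)

-0.248 -2.300 -0.576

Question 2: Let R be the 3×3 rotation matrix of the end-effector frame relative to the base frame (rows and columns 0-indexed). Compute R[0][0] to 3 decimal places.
0.325

End-effector x-axis (col 0 of R) = (0.3248,-0.6875,-0.6495)
R[0][0] = 0.3248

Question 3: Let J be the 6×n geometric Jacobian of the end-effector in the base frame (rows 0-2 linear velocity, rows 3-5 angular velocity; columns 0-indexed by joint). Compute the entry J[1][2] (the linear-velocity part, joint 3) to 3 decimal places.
axis z_2 = (-0.7500,0.4330,0.5000); lever o_n−o_2 = (-3.2120,0.5658,-4.3080)
cross product → J_v[:, 2] = (-2.1483,-4.8370,0.9665)
J_ω[:, 2] = z_2
entry J[1][2] = -4.8370

-4.837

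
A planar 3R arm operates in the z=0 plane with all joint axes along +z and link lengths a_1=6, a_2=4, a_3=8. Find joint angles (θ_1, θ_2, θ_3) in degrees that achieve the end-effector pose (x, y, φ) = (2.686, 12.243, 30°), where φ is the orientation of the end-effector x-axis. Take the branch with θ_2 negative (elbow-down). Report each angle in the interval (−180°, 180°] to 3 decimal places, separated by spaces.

wrist centre = target − a_3·(cos φ, sin φ) = (-4.2422, 8.2430)
cos θ_2 = (85.9433−6²−4²)/(2·6·4) = 0.7072; θ_2 = -44.9963° (elbow-down)
β = atan2(8.2430,-4.2422) = 117.2323°; ψ = atan2(-2.8282,8.8286) = -17.7628°
θ_1 = β − ψ = 134.9951°
θ_3 = φ − θ_1 − θ_2 = -59.9989° (wrapped to (-180°,180°])

134.995 -44.996 -59.999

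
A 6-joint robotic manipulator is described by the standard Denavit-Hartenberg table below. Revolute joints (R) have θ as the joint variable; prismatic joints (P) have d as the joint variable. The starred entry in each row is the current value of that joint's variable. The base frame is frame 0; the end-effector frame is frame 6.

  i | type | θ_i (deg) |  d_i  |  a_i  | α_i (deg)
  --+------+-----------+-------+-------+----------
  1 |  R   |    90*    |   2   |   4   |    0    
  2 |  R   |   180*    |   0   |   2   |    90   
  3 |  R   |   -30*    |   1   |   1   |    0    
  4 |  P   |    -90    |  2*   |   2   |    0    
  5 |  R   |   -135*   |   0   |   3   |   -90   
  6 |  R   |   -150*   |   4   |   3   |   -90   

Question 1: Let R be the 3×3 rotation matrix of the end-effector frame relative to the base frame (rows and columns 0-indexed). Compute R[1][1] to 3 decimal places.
End-effector y-axis (col 1 of R) = (-0.0000,-0.9659,0.2588)
R[1][1] = -0.9659

-0.966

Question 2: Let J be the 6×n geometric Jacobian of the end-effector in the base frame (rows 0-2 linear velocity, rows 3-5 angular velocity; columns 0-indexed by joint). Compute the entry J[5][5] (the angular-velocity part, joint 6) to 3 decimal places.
-0.259

axis z_5 = (0.0000,0.9659,-0.2588); lever o_n−o_5 = (-1.5000,3.1913,-3.5448)
cross product → J_v[:, 5] = (-2.5981,0.3882,1.4489)
J_ω[:, 5] = z_5
entry J[5][5] = -0.2588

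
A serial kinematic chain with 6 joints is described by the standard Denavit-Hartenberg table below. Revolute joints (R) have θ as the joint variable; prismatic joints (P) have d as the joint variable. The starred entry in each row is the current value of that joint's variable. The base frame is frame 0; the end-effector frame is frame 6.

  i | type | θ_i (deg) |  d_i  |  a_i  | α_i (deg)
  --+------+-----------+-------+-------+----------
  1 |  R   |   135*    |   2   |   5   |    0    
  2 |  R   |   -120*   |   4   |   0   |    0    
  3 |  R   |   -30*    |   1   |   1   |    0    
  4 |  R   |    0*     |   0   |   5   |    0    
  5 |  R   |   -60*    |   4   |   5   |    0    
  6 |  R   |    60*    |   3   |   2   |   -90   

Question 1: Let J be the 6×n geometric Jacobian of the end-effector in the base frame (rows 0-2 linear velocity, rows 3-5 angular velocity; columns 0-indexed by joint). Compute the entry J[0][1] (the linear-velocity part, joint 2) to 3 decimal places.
6.900

axis z_1 = (0.0000,0.0000,1.0000); lever o_n−o_1 = (9.0215,-6.9002,12.0000)
cross product → J_v[:, 1] = (6.9002,9.0215,-0.0000)
J_ω[:, 1] = z_1
entry J[0][1] = 6.9002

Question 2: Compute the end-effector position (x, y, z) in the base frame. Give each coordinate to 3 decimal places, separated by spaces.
after link 1: o_1 = (-3.5355, 3.5355, 2.0000)
after link 2: o_2 = (-3.5355, 3.5355, 6.0000)
after link 3: o_3 = (-2.5696, 3.2767, 7.0000)
after link 4: o_4 = (2.2600, 1.9826, 7.0000)
after link 5: o_5 = (3.5541, -2.8470, 11.0000)
after link 6: o_6 = (5.4860, -3.3646, 14.0000)

5.486 -3.365 14.000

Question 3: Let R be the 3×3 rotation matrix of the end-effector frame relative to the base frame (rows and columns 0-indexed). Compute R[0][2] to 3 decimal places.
End-effector z-axis (col 2 of R) = (0.2588,0.9659,0.0000)
R[0][2] = 0.2588

0.259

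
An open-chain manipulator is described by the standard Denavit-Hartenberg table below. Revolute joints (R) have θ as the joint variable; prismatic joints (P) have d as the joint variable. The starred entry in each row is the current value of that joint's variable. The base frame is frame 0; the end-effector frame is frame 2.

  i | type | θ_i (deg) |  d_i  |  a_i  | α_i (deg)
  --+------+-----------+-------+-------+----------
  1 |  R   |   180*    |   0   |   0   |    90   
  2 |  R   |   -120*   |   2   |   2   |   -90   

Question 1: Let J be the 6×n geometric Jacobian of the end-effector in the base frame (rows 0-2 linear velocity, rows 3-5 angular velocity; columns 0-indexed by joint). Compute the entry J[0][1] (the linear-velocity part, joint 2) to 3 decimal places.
-1.732

axis z_1 = (0.0000,1.0000,0.0000); lever o_n−o_1 = (1.0000,2.0000,-1.7321)
cross product → J_v[:, 1] = (-1.7321,0.0000,-1.0000)
J_ω[:, 1] = z_1
entry J[0][1] = -1.7321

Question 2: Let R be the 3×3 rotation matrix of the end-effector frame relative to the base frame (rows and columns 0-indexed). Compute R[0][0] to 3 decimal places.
0.500

End-effector x-axis (col 0 of R) = (0.5000,-0.0000,-0.8660)
R[0][0] = 0.5000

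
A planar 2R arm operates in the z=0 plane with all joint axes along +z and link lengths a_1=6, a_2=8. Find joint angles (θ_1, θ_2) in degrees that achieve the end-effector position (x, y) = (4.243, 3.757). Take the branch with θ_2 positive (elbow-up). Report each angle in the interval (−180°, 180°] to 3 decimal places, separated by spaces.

-45.005 135.000

cos θ_2 = (32.1181−6²−8²)/(2·6·8) = -0.7071; θ_2 = 134.9997° (elbow-up)
β = atan2(3.7570,4.2430) = 41.5236°; ψ = atan2(5.6569,0.3432) = 86.5284°
θ_1 = β − ψ = -45.0049°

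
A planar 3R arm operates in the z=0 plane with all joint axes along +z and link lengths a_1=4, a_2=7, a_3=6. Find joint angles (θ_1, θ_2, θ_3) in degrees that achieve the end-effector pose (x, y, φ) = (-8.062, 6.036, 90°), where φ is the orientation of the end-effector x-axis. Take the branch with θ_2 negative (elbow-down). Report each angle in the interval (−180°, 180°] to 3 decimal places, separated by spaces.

-119.999 -90.003 -59.999

wrist centre = target − a_3·(cos φ, sin φ) = (-8.0620, 0.0360)
cos θ_2 = (64.9971−4²−7²)/(2·4·7) = -0.0001; θ_2 = -90.0029° (elbow-down)
β = atan2(0.0360,-8.0620) = 179.7442°; ψ = atan2(-7.0000,3.9996) = -60.2573°
θ_1 = β − ψ = 240.0015°
θ_3 = φ − θ_1 − θ_2 = -59.9986° (wrapped to (-180°,180°])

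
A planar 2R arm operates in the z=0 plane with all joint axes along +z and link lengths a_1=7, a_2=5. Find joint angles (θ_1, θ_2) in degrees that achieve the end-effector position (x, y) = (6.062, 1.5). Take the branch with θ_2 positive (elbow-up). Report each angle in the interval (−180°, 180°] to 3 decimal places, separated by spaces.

-30.000 120.002

cos θ_2 = (38.9978−7²−5²)/(2·7·5) = -0.5000; θ_2 = 120.0020° (elbow-up)
β = atan2(1.5000,6.0620) = 13.8983°; ψ = atan2(4.3300,4.4998) = 43.8983°
θ_1 = β − ψ = -30.0000°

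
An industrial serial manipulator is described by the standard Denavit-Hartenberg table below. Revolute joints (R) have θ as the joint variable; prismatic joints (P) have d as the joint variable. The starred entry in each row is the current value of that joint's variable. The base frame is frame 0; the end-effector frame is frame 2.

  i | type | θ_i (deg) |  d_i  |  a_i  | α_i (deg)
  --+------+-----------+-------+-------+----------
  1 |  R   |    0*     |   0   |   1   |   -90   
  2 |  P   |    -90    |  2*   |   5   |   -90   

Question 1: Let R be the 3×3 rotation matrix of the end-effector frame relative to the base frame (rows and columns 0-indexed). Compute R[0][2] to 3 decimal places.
1.000

End-effector z-axis (col 2 of R) = (1.0000,0.0000,-0.0000)
R[0][2] = 1.0000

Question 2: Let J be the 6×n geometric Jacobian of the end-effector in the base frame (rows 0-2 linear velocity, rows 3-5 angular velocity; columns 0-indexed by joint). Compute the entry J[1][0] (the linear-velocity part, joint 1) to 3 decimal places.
1.000

axis z_0 = ẑ; lever o_n−o_0 = (1.0000,2.0000,5.0000)
cross product → J_v[:, 0] = (-2.0000,1.0000,0.0000)
J_ω[:, 0] = z_0
entry J[1][0] = 1.0000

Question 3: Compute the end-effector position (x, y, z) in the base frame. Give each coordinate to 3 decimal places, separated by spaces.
after link 1: o_1 = (1.0000, 0.0000, 0.0000)
after link 2: o_2 = (1.0000, 2.0000, 5.0000)

1.000 2.000 5.000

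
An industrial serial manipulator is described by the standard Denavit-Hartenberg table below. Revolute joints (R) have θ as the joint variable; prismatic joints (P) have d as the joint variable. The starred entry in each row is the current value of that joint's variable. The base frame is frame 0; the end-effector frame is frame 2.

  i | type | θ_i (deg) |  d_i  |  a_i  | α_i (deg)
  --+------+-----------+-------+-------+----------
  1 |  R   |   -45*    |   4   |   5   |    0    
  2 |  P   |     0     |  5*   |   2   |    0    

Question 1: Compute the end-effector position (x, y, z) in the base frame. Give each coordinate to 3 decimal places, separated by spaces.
after link 1: o_1 = (3.5355, -3.5355, 4.0000)
after link 2: o_2 = (4.9497, -4.9497, 9.0000)

4.950 -4.950 9.000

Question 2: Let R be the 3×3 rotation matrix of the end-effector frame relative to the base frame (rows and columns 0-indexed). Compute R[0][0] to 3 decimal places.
0.707

End-effector x-axis (col 0 of R) = (0.7071,-0.7071,0.0000)
R[0][0] = 0.7071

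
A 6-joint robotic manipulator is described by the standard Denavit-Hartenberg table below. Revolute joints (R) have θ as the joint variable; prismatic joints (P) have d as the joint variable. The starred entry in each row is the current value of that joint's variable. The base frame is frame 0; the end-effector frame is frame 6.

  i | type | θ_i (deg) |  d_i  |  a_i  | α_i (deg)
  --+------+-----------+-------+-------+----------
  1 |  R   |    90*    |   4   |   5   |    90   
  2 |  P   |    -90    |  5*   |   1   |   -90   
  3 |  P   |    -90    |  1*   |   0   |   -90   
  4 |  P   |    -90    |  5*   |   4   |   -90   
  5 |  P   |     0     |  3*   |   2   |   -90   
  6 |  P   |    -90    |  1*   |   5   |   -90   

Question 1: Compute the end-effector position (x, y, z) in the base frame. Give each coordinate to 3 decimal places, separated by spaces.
13.000 12.000 -1.000

after link 1: o_1 = (0.0000, 5.0000, 4.0000)
after link 2: o_2 = (5.0000, 5.0000, 3.0000)
after link 3: o_3 = (5.0000, 6.0000, 3.0000)
after link 4: o_4 = (5.0000, 10.0000, -2.0000)
after link 5: o_5 = (8.0000, 12.0000, -2.0000)
after link 6: o_6 = (13.0000, 12.0000, -1.0000)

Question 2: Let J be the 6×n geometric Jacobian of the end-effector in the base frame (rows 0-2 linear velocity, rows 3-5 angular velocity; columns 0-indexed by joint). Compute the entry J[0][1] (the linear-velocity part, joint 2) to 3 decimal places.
1.000

prismatic axis z_1 = (1.0000,-0.0000,0.0000)
J_v[:, 1] = z_1; J_ω[:, 1] = (0,0,0)
entry J[0][1] = 1.0000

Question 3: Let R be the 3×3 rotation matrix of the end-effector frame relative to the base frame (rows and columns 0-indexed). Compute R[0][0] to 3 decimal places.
1.000

End-effector x-axis (col 0 of R) = (1.0000,-0.0000,-0.0000)
R[0][0] = 1.0000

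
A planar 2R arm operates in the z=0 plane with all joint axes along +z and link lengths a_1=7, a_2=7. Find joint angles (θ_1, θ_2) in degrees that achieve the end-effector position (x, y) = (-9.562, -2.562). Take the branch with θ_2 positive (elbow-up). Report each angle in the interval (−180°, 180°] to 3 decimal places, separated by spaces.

149.998 90.003

cos θ_2 = (97.9957−7²−7²)/(2·7·7) = -0.0000; θ_2 = 90.0025° (elbow-up)
β = atan2(-2.5620,-9.5620) = -165.0007°; ψ = atan2(7.0000,6.9997) = 45.0013°
θ_1 = β − ψ = -210.0020°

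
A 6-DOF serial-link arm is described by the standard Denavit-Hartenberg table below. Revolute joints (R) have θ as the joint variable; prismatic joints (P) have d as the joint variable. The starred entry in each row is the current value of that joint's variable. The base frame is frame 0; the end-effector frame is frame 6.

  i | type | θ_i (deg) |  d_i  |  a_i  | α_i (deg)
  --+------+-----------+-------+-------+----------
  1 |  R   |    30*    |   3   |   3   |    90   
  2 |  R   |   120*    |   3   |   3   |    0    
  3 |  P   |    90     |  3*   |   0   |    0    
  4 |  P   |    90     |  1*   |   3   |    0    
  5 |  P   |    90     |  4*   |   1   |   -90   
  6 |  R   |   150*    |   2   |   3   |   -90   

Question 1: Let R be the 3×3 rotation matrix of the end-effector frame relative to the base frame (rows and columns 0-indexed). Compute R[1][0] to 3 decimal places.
End-effector x-axis (col 0 of R) = (-0.8995,0.0580,-0.4330)
R[1][0] = 0.0580

0.058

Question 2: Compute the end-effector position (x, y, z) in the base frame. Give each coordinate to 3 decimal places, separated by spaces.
after link 1: o_1 = (2.5981, 1.5000, 3.0000)
after link 2: o_2 = (2.7990, -1.8481, 5.5981)
after link 3: o_3 = (4.2990, -4.4462, 5.5981)
after link 4: o_4 = (6.0981, -4.5622, 3.0000)
after link 5: o_5 = (8.8481, -7.5933, 3.5000)
after link 6: o_6 = (5.2835, -7.9192, 3.9330)

5.283 -7.919 3.933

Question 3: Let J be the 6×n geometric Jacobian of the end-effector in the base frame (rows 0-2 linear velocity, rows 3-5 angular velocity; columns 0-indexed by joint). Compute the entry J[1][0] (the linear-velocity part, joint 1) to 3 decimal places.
axis z_0 = ẑ; lever o_n−o_0 = (5.2835,-7.9192,3.9330)
cross product → J_v[:, 0] = (7.9192,5.2835,-0.0000)
J_ω[:, 0] = z_0
entry J[1][0] = 5.2835

5.283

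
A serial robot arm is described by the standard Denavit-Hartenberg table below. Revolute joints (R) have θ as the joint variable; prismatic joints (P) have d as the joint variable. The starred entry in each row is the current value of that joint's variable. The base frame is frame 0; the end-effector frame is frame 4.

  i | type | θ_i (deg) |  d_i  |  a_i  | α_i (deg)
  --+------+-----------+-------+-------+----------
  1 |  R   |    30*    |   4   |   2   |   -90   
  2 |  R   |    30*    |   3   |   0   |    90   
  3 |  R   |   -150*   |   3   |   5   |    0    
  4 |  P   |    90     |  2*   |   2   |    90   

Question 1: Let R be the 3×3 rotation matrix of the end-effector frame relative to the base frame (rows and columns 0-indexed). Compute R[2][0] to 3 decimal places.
End-effector x-axis (col 0 of R) = (0.8080,-0.5335,-0.2500)
R[2][0] = -0.2500

-0.250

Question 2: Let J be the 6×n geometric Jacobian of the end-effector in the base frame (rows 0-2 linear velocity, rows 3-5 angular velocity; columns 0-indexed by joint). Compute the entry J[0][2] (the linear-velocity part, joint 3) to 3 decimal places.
4.839

axis z_2 = (0.4330,0.2500,0.8660); lever o_n−o_2 = (1.7835,-3.8571,5.9952)
cross product → J_v[:, 2] = (4.8391,-1.0514,-2.1160)
J_ω[:, 2] = z_2
entry J[0][2] = 4.8391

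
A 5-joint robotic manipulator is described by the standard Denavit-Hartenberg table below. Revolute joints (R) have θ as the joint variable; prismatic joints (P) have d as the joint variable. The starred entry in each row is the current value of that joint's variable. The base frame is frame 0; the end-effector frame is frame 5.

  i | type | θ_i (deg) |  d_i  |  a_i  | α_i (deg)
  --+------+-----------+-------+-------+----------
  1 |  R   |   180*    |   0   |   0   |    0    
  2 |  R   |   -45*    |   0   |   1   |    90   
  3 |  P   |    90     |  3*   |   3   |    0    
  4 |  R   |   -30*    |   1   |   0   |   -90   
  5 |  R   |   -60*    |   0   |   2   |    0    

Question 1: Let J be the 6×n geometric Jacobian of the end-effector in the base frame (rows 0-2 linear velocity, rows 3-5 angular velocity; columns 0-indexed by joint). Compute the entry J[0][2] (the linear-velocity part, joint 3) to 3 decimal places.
0.707

prismatic axis z_2 = (0.7071,0.7071,0.0000)
J_v[:, 2] = z_2; J_ω[:, 2] = (0,0,0)
entry J[0][2] = 0.7071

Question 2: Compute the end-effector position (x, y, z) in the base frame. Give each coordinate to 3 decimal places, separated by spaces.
after link 1: o_1 = (0.0000, 0.0000, 0.0000)
after link 2: o_2 = (-0.7071, 0.7071, 0.0000)
after link 3: o_3 = (1.4142, 2.8284, 3.0000)
after link 4: o_4 = (2.1213, 3.5355, 3.0000)
after link 5: o_5 = (2.9925, 5.1138, 3.8660)

2.993 5.114 3.866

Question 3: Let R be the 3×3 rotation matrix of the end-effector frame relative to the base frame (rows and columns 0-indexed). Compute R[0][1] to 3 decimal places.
End-effector y-axis (col 1 of R) = (-0.6597,-0.0474,0.7500)
R[0][1] = -0.6597

-0.660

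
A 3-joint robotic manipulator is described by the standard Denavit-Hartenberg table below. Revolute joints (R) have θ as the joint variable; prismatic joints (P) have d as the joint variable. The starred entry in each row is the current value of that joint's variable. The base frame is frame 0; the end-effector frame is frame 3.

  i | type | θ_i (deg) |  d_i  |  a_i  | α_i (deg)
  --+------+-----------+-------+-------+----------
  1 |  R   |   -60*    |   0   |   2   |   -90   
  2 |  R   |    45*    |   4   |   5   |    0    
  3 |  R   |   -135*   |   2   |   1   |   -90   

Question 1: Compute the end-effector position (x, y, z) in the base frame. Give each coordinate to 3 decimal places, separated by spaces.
after link 1: o_1 = (1.0000, -1.7321, 0.0000)
after link 2: o_2 = (6.2319, -2.7939, -3.5355)
after link 3: o_3 = (7.9639, -1.7939, -2.5355)

7.964 -1.794 -2.536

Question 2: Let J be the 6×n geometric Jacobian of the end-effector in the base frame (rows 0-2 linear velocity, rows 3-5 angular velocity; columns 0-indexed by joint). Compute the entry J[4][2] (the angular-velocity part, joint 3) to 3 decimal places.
0.500

axis z_2 = (0.8660,0.5000,0.0000); lever o_n−o_2 = (1.7321,1.0000,1.0000)
cross product → J_v[:, 2] = (0.5000,-0.8660,0.0000)
J_ω[:, 2] = z_2
entry J[4][2] = 0.5000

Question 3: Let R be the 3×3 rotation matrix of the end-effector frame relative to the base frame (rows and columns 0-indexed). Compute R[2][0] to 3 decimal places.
1.000

End-effector x-axis (col 0 of R) = (-0.0000,0.0000,1.0000)
R[2][0] = 1.0000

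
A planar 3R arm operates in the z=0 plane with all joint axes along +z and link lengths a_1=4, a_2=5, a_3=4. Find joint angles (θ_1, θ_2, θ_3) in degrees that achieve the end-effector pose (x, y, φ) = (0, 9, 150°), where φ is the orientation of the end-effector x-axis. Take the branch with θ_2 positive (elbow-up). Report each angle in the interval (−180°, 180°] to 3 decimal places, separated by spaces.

wrist centre = target − a_3·(cos φ, sin φ) = (3.4641, 7.0000)
cos θ_2 = (61.0000−4²−5²)/(2·4·5) = 0.5000; θ_2 = 60.0000° (elbow-up)
β = atan2(7.0000,3.4641) = 63.6705°; ψ = atan2(4.3301,6.5000) = 33.6705°
θ_1 = β − ψ = 30.0000°
θ_3 = φ − θ_1 − θ_2 = 60.0000° (wrapped to (-180°,180°])

30.000 60.000 60.000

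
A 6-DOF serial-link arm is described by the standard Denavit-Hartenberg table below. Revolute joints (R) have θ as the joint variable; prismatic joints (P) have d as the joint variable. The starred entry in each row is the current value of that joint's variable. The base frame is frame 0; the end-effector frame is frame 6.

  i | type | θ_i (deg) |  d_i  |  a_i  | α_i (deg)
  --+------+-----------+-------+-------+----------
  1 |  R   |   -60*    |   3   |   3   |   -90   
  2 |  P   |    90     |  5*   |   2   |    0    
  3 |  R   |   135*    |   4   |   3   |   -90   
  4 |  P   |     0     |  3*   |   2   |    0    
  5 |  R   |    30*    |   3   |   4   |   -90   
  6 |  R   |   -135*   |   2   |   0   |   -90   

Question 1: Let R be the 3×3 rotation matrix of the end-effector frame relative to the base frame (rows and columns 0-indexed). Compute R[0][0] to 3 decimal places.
End-effector x-axis (col 0 of R) = (0.7727,-0.6312,0.0670)
R[0][0] = 0.7727

0.773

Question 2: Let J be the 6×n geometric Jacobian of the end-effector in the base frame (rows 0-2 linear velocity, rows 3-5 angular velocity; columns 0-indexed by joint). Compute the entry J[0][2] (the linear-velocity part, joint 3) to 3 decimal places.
4.760

axis z_2 = (0.8660,0.5000,0.0000); lever o_n−o_2 = (-0.2856,1.0306,9.5206)
cross product → J_v[:, 2] = (4.7603,-8.2450,1.0353)
J_ω[:, 2] = z_2
entry J[0][2] = 4.7603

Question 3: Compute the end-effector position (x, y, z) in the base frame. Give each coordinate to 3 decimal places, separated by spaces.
5.545 0.932 10.521

after link 1: o_1 = (1.5000, -2.5981, 3.0000)
after link 2: o_2 = (5.8301, -0.0981, 1.0000)
after link 3: o_3 = (8.2336, 3.7390, 3.1213)
after link 4: o_4 = (8.5871, 3.1267, 6.6569)
after link 5: o_5 = (6.6910, 2.4109, 11.2277)
after link 6: o_6 = (5.5445, 0.9325, 10.5206)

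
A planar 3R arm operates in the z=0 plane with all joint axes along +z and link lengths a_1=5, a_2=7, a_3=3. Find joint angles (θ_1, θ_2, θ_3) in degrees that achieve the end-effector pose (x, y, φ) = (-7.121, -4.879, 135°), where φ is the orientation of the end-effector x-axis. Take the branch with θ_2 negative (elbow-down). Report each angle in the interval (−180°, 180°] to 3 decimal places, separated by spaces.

wrist centre = target − a_3·(cos φ, sin φ) = (-4.9997, -7.0003)
cos θ_2 = (74.0013−5²−7²)/(2·5·7) = 0.0000; θ_2 = -89.9990° (elbow-down)
β = atan2(-7.0003,-4.9997) = -125.5347°; ψ = atan2(-7.0000,5.0001) = -54.4616°
θ_1 = β − ψ = -71.0731°
θ_3 = φ − θ_1 − θ_2 = -63.9280° (wrapped to (-180°,180°])

-71.073 -89.999 -63.928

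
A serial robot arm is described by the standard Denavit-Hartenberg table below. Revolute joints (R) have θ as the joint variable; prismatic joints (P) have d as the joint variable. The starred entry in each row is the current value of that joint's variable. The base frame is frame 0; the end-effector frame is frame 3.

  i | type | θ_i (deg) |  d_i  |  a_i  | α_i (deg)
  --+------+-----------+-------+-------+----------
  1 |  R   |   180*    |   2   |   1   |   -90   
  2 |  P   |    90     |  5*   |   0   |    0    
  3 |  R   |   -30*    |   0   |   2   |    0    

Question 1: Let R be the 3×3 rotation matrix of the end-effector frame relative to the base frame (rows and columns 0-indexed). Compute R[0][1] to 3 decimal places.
End-effector y-axis (col 1 of R) = (0.8660,-0.0000,-0.5000)
R[0][1] = 0.8660

0.866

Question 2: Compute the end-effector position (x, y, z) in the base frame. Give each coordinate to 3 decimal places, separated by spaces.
after link 1: o_1 = (-1.0000, 0.0000, 2.0000)
after link 2: o_2 = (-1.0000, -5.0000, 2.0000)
after link 3: o_3 = (-2.0000, -5.0000, 0.2679)

-2.000 -5.000 0.268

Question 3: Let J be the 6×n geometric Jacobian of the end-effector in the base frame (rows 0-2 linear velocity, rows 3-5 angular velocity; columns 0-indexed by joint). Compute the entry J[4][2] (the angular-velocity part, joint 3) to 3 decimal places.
axis z_2 = (-0.0000,-1.0000,0.0000); lever o_n−o_2 = (-1.0000,0.0000,-1.7321)
cross product → J_v[:, 2] = (1.7321,-0.0000,-1.0000)
J_ω[:, 2] = z_2
entry J[4][2] = -1.0000

-1.000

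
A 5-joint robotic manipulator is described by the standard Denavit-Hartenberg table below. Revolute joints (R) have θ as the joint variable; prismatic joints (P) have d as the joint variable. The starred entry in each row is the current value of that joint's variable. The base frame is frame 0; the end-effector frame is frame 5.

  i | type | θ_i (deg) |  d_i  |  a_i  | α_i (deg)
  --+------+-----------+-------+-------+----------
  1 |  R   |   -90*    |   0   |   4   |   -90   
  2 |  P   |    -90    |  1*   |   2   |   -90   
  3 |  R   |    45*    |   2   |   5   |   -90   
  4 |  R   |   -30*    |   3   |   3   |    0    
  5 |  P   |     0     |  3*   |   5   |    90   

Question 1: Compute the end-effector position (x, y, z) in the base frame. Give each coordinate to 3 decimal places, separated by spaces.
-11.677 -10.000 6.192

after link 1: o_1 = (0.0000, -4.0000, 0.0000)
after link 2: o_2 = (1.0000, -4.0000, 2.0000)
after link 3: o_3 = (-2.5355, -6.0000, 5.5355)
after link 4: o_4 = (-6.4940, -7.5000, 5.2513)
after link 5: o_5 = (-11.6772, -10.0000, 6.1919)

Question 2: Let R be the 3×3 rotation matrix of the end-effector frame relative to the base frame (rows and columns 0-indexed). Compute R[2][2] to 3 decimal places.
End-effector z-axis (col 2 of R) = (0.3536,-0.8660,-0.3536)
R[2][2] = -0.3536

-0.354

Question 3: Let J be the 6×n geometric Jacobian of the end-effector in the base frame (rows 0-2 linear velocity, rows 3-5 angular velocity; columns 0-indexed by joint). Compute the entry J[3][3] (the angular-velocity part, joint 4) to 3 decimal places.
axis z_3 = (-0.7071,-0.0000,-0.7071); lever o_n−o_3 = (-9.1416,-4.0000,0.6563)
cross product → J_v[:, 3] = (-2.8284,6.9282,2.8284)
J_ω[:, 3] = z_3
entry J[3][3] = -0.7071

-0.707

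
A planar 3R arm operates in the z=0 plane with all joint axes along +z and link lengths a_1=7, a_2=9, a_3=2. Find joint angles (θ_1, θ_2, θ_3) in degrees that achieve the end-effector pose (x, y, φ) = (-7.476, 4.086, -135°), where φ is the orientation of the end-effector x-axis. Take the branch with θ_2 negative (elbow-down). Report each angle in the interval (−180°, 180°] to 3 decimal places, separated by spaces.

wrist centre = target − a_3·(cos φ, sin φ) = (-6.0618, 5.5002)
cos θ_2 = (66.9976−7²−9²)/(2·7·9) = -0.5000; θ_2 = -120.0013° (elbow-down)
β = atan2(5.5002,-6.0618) = 137.7807°; ψ = atan2(-7.7941,2.4998) = -72.2173°
θ_1 = β − ψ = 209.9980°
θ_3 = φ − θ_1 − θ_2 = 135.0033° (wrapped to (-180°,180°])

-150.002 -120.001 135.003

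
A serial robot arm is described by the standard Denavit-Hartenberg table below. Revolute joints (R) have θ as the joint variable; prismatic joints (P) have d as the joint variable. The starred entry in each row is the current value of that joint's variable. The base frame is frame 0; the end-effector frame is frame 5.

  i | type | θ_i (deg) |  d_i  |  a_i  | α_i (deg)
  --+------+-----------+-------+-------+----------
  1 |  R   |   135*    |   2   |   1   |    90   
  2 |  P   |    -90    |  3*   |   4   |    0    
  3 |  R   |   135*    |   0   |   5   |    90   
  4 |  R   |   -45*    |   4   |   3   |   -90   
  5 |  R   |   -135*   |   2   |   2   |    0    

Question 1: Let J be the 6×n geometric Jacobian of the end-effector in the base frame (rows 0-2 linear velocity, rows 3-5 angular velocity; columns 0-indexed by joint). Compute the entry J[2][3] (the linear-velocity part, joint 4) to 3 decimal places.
-0.207

axis z_3 = (-0.5000,0.5000,-0.7071); lever o_n−o_3 = (-3.7678,4.1820,-2.0355)
cross product → J_v[:, 3] = (1.9393,1.6464,-0.2071)
J_ω[:, 3] = z_3
entry J[2][3] = -0.2071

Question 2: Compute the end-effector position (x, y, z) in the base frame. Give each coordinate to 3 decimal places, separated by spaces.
after link 1: o_1 = (-0.7071, 0.7071, 2.0000)
after link 2: o_2 = (1.4142, 2.8284, -2.0000)
after link 3: o_3 = (-1.0858, 5.3284, 1.5355)
after link 4: o_4 = (-5.6464, 6.8891, 0.2071)
after link 5: o_5 = (-4.8536, 9.5104, -0.5000)

-4.854 9.510 -0.500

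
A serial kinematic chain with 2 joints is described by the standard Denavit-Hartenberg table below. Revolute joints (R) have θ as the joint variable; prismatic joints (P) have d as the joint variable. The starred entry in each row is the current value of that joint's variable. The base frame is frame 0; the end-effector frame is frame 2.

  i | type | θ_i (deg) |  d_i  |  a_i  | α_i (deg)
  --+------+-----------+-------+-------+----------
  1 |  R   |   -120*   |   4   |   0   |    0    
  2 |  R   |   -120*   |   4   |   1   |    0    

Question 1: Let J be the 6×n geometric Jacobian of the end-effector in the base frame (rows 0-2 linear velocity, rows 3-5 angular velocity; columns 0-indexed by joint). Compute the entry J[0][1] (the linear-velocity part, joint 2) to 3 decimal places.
axis z_1 = (0.0000,0.0000,1.0000); lever o_n−o_1 = (-0.5000,0.8660,4.0000)
cross product → J_v[:, 1] = (-0.8660,-0.5000,0.0000)
J_ω[:, 1] = z_1
entry J[0][1] = -0.8660

-0.866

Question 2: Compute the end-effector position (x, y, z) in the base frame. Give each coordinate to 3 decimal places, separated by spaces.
-0.500 0.866 8.000

after link 1: o_1 = (0.0000, 0.0000, 4.0000)
after link 2: o_2 = (-0.5000, 0.8660, 8.0000)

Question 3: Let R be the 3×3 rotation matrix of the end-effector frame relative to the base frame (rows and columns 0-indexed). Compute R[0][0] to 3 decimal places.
End-effector x-axis (col 0 of R) = (-0.5000,0.8660,0.0000)
R[0][0] = -0.5000

-0.500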